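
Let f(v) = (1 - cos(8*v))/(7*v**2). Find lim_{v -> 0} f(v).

32/7

Substitution gives 0/0.
Use (1 − cos u)/u² → 1/2 with u = 8v: the limit is 8²/(2·7) = 32/7.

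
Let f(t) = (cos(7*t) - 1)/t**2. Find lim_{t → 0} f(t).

Direct substitution gives 0/0.
Apply L'Hôpital: lim (-7*sin(7*t))/(2*t), still 0/0.
After 2 applications of L'Hôpital's rule the quotient is (-49*cos(7*t))/(2); substituting t = 0 gives -49/2.

-49/2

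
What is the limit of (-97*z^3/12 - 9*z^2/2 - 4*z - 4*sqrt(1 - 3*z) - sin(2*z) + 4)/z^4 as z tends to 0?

405/32

Substitution gives 0/0 (the numerator vanishes to order 4).
Expand each term to order z^4: the coefficient of z^4 in -4·√(1 - 3z) is 405/32 and in −sin(2z) is 0.
Lower-order terms cancel with the polynomial part, so the numerator is (405/32)·z^4 + o(z^4), and the limit is (405/32)/(1) = 405/32.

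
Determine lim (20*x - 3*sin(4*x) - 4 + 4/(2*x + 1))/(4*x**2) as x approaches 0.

4

Substitution gives 0/0; apply L'Hôpital's rule 2 times.
After differentiating numerator and denominator 2 times the quotient is (48*sin(4*x) + 32/(2*x + 1)^3)/(8); at x = 0 this is 4.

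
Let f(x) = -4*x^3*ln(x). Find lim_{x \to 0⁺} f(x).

0

This is a 0·(−∞) form. Rewrite as -4·ln(x) / x^(−3) and apply L'Hôpital:
the derivative quotient is -4·(1/x) / (−3·x^(−4)) = (4/3)·x^3 → 0.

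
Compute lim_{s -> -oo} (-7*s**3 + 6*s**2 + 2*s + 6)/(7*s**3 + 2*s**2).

-1

Numerator and denominator both have degree 3.
Dividing every term by s^3, all lower-order terms vanish and the limit is the ratio of leading coefficients, -7/(7) = -1.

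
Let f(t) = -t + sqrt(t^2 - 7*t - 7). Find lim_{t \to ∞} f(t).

An ∞ − ∞ form. Rationalising with the conjugate, the difference becomes (-7t - 7) / (√(t^2 - 7*t - 7) + t).
For large t the denominator behaves like 2·t, so the quotient tends to -7/2 = -7/2.

-7/2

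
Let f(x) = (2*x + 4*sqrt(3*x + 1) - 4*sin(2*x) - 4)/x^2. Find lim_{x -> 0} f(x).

-9/2

Substitution gives 0/0; apply L'Hôpital's rule 2 times.
After differentiating numerator and denominator 2 times the quotient is (16*sin(2*x) - 9/(3*x + 1)^(3/2))/(2); at x = 0 this is -9/2.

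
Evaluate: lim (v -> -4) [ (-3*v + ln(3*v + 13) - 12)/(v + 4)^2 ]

-9/2

Direct substitution gives 0/0.
Apply L'Hôpital: lim (-3 + 3/(3*v + 13))/(2*v + 8), still 0/0.
After 2 applications of L'Hôpital's rule the quotient is (-9/(3*v + 13)^2)/(2); substituting v = -4 gives -9/2.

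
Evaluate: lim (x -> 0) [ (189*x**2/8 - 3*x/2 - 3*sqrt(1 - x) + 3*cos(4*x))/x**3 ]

Substitution gives 0/0; apply L'Hôpital's rule 3 times.
After differentiating numerator and denominator 3 times the quotient is (192*sin(4*x) + 9/(8*(1 - x)^(5/2)))/(6); at x = 0 this is 3/16.

3/16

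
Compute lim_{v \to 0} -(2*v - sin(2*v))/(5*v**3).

Direct substitution gives 0/0.
Apply L'Hôpital: lim (2 - 2*cos(2*v))/(-15*v^2), still 0/0.
Apply L'Hôpital: lim (4*sin(2*v))/(-30*v), still 0/0.
After 3 applications of L'Hôpital's rule the quotient is (8*cos(2*v))/(-30); substituting v = 0 gives -4/15.

-4/15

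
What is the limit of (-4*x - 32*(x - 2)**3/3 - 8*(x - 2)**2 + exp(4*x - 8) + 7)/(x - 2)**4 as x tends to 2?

32/3

Direct substitution gives 0/0.
Apply L'Hôpital: lim (-16*x - 32*(x - 2)^2 + 4*e^(4*x - 8) + 28)/(4*(x - 2)^3), still 0/0.
Apply L'Hôpital: lim (-64*x + 16*e^(4*x - 8) + 112)/(12*(x - 2)^2), still 0/0.
Apply L'Hôpital: lim (64*e^(4*x - 8) - 64)/(24*x - 48), still 0/0.
After 4 applications of L'Hôpital's rule the quotient is (256*e^(4*x - 8))/(24); substituting x = 2 gives 32/3.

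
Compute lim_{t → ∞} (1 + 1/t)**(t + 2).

Write it as [(1 + 1/t)^t]^(1) · (1 + 1/t)^(2). The bracketed term tends to e^(1) and the second factor to 1, so the limit is e^(1).

e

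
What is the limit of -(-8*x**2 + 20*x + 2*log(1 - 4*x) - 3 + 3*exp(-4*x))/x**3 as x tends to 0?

Substitution gives 0/0 (the numerator vanishes to order 3).
Expand each term to order x^3: the coefficient of x^3 in 2·ln(1 - 4x) is -128/3 and in 3·e^(-4x) is -32.
Lower-order terms cancel with the polynomial part, so the numerator is (-224/3)·x^3 + o(x^3), and the limit is (-224/3)/(-1) = 224/3.

224/3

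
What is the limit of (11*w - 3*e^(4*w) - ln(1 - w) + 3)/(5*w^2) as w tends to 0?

-47/10

Substitution gives 0/0 (the numerator vanishes to order 2).
Expand each term to order w^2: the coefficient of w^2 in −ln(1 - w) is 1/2 and in -3·e^(4w) is -24.
Lower-order terms cancel with the polynomial part, so the numerator is (-47/2)·w^2 + o(w^2), and the limit is (-47/2)/(5) = -47/10.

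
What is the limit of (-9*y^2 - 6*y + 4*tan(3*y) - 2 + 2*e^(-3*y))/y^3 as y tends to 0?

27

Substitution gives 0/0; apply L'Hôpital's rule 3 times.
After differentiating numerator and denominator 3 times the quotient is (54*(4*(3*tan(3*y)^2 + 1)*e^(3*y)/cos(3*y)^2 - 1)*e^(-3*y))/(6); at y = 0 this is 27.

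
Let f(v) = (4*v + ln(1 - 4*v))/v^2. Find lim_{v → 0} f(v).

Direct substitution gives 0/0.
Apply L'Hôpital: lim (4 - 4/(1 - 4*v))/(2*v), still 0/0.
After 2 applications of L'Hôpital's rule the quotient is (-16/(1 - 4*v)^2)/(2); substituting v = 0 gives -8.

-8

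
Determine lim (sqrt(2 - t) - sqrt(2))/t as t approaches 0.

A 0/0 form; rationalise with √(2 - t) + √2. This collapses the numerator to -t, leaving -1/(√(2 - t) + √2) → -1/(2√2) = -√(2)/4.

-√(2)/4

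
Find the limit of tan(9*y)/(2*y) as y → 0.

Substitution gives 0/0.
Since tan(u)/u → 1 as u → 0, tan(9y)/(9y) → 1 and the limit is 9/2.

9/2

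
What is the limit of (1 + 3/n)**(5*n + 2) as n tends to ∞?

The base → 1 and the exponent → ∞: a 1^∞ form.
Take logarithms: (5n + 2)·ln(1 + 3/n). Since ln(1+u) ~ u for small u, this behaves like (5n)·(3/n) → 15.
So the limit is e^(15).

e^(15)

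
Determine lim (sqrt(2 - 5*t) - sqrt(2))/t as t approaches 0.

Substitution gives 0/0. Multiply numerator and denominator by the conjugate √(2 - 5t) + √2.
The numerator becomes (2 - 5t) − 2 = -5t, so the expression simplifies to -5/(√(2 - 5t) + √2).
Letting t → 0 gives -5/(2√2) = -5*√(2)/4.

-5*√(2)/4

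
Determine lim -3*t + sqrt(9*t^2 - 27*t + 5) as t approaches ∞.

This has the form ∞ − ∞. Multiply and divide by the conjugate √(9*t^2 - 27*t + 5) + 3t.
That gives (-27t + 5) / (√(9*t^2 - 27*t + 5) + 3t).
Divide numerator and denominator by t: the limit is -27/(2·3) = -9/2.

-9/2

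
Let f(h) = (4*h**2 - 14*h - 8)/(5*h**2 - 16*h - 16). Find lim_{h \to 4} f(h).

Since h = 4 makes numerator and denominator zero, (h - 4) divides both.
Cancelling it gives (4*h + 2)/(5*h + 4); now plug in h = 4 to get 3/4.

3/4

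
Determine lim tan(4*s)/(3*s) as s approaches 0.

4/3

Substitution gives 0/0.
Since tan(u)/u → 1 as u → 0, tan(4s)/(4s) → 1 and the limit is 4/3.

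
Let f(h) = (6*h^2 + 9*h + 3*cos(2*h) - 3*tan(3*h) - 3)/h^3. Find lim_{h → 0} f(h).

-27

Substitution gives 0/0; apply L'Hôpital's rule 3 times.
After differentiating numerator and denominator 3 times the quotient is (24*sin(2*h) - 486*tan(3*h)^4 - 648*tan(3*h)^2 - 162)/(6); at h = 0 this is -27.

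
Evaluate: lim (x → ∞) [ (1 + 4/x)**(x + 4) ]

The base → 1 and the exponent → ∞: a 1^∞ form.
Take logarithms: (x + 4)·ln(1 + 4/x). Since ln(1+u) ~ u for small u, this behaves like (x)·(4/x) → 4.
So the limit is e^(4).

e^(4)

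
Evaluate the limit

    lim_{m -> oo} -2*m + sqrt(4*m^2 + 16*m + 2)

This has the form ∞ − ∞. Multiply and divide by the conjugate √(4*m^2 + 16*m + 2) + 2m.
That gives (16m + 2) / (√(4*m^2 + 16*m + 2) + 2m).
Divide numerator and denominator by m: the limit is 16/(2·2) = 4.

4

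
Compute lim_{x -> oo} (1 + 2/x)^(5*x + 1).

Write it as [(1 + 2/x)^x]^(5) · (1 + 2/x)^(1). The bracketed term tends to e^(2) and the second factor to 1, so the limit is e^(10).

e^(10)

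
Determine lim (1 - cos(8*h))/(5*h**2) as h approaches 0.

Substitution gives 0/0.
Use (1 − cos u)/u² → 1/2 with u = 8h: the limit is 8²/(2·5) = 32/5.

32/5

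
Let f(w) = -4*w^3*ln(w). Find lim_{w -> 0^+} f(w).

This is a 0·(−∞) form. Rewrite as -4·ln(w) / w^(−3) and apply L'Hôpital:
the derivative quotient is -4·(1/w) / (−3·w^(−4)) = (4/3)·w^3 → 0.

0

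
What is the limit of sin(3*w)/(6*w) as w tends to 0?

Substitution gives 0/0.
Write it as (3/6)·sin(3w)/(3w); since sin(u)/u → 1, the limit is 1/2.

1/2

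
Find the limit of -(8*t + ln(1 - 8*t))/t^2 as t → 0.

32

Direct substitution gives 0/0.
Apply L'Hôpital: lim (8 - 8/(1 - 8*t))/(-2*t), still 0/0.
After 2 applications of L'Hôpital's rule the quotient is (-64/(1 - 8*t)^2)/(-2); substituting t = 0 gives 32.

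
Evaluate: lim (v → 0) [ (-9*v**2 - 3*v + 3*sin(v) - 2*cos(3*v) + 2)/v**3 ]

-1/2

Substitution gives 0/0 (the numerator vanishes to order 3).
Expand each term to order v^3: the coefficient of v^3 in 3·sin(v) is -1/2 and in -2·cos(3v) is 0.
Lower-order terms cancel with the polynomial part, so the numerator is (-1/2)·v^3 + o(v^3), and the limit is (-1/2)/(1) = -1/2.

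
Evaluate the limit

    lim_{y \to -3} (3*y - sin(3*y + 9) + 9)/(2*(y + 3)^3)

Direct substitution gives 0/0.
Apply L'Hôpital: lim (3 - 3*cos(3*y + 9))/(6*(y + 3)^2), still 0/0.
Apply L'Hôpital: lim (9*sin(3*y + 9))/(12*y + 36), still 0/0.
After 3 applications of L'Hôpital's rule the quotient is (27*cos(3*y + 9))/(12); substituting y = -3 gives 9/4.

9/4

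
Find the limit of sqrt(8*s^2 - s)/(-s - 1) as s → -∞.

For large |s|, √(8*s^2 - s) ≈ √8·|s| and the denominator ≈ -s.
Since s → −∞, |s| = −s, giving −√8/(-1) = 2*√(2).

2*√(2)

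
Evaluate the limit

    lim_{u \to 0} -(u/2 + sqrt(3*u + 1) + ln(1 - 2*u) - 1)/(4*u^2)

25/32

Substitution gives 0/0; apply L'Hôpital's rule 2 times.
After differentiating numerator and denominator 2 times the quotient is (-9/(4*(3*u + 1)^(3/2)) - 4/(2*u - 1)^2)/(-8); at u = 0 this is 25/32.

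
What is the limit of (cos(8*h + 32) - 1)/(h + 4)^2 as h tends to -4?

-32

Direct substitution gives 0/0.
Apply L'Hôpital: lim (-8*sin(8*h + 32))/(2*h + 8), still 0/0.
After 2 applications of L'Hôpital's rule the quotient is (-64*cos(8*h + 32))/(2); substituting h = -4 gives -32.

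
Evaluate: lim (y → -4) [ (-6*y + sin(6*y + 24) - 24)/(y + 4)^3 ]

Direct substitution gives 0/0.
Apply L'Hôpital: lim (6*cos(6*y + 24) - 6)/(3*(y + 4)^2), still 0/0.
Apply L'Hôpital: lim (-36*sin(6*y + 24))/(6*y + 24), still 0/0.
After 3 applications of L'Hôpital's rule the quotient is (-216*cos(6*y + 24))/(6); substituting y = -4 gives -36.

-36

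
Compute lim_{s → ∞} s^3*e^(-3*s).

0

Write as s^3/e^{3s}, an ∞/∞ form.
Exponential growth dominates any polynomial, so repeated L'Hôpital (or the standard result) gives 0.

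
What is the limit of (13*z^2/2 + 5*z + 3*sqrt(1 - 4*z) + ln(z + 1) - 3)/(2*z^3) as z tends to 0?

Substitution gives 0/0 (the numerator vanishes to order 3).
Expand each term to order z^3: the coefficient of z^3 in 3·√(1 - 4z) is -12 and in ln(1 + z) is 1/3.
Lower-order terms cancel with the polynomial part, so the numerator is (-35/3)·z^3 + o(z^3), and the limit is (-35/3)/(2) = -35/6.

-35/6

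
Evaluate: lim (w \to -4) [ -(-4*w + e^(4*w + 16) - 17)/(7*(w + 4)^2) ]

-8/7

Direct substitution gives 0/0.
Apply L'Hôpital: lim (4*e^(4*w + 16) - 4)/(-14*w - 56), still 0/0.
After 2 applications of L'Hôpital's rule the quotient is (16*e^(4*w + 16))/(-14); substituting w = -4 gives -8/7.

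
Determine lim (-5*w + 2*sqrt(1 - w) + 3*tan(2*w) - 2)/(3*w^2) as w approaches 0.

-1/12

Substitution gives 0/0; apply L'Hôpital's rule 2 times.
After differentiating numerator and denominator 2 times the quotient is (24*tan(2*w)/cos(2*w)^2 - 1/(2*(1 - w)^(3/2)))/(6); at w = 0 this is -1/12.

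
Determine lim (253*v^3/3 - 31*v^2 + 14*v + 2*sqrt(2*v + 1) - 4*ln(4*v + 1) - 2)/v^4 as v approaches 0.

1019/4

Substitution gives 0/0; apply L'Hôpital's rule 4 times.
After differentiating numerator and denominator 4 times the quotient is (6144/(4*v + 1)^4 - 30/(2*v + 1)^(7/2))/(24); at v = 0 this is 1019/4.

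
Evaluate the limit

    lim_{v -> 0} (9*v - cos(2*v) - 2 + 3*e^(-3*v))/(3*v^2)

31/6

Substitution gives 0/0 (the numerator vanishes to order 2).
Expand each term to order v^2: the coefficient of v^2 in −cos(2v) is 2 and in 3·e^(-3v) is 27/2.
Lower-order terms cancel with the polynomial part, so the numerator is (31/2)·v^2 + o(v^2), and the limit is (31/2)/(3) = 31/6.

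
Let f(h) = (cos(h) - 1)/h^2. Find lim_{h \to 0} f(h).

Direct substitution gives 0/0.
Apply L'Hôpital: lim (-sin(h))/(2*h), still 0/0.
After 2 applications of L'Hôpital's rule the quotient is (-cos(h))/(2); substituting h = 0 gives -1/2.

-1/2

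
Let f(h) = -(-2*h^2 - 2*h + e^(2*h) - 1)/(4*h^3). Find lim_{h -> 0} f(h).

-1/3

Direct substitution gives 0/0.
Apply L'Hôpital: lim (-4*h + 2*e^(2*h) - 2)/(-12*h^2), still 0/0.
Apply L'Hôpital: lim (4*e^(2*h) - 4)/(-24*h), still 0/0.
After 3 applications of L'Hôpital's rule the quotient is (8*e^(2*h))/(-24); substituting h = 0 gives -1/3.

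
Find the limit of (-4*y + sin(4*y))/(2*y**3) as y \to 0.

-16/3

Direct substitution gives 0/0.
Apply L'Hôpital: lim (4*cos(4*y) - 4)/(6*y^2), still 0/0.
Apply L'Hôpital: lim (-16*sin(4*y))/(12*y), still 0/0.
After 3 applications of L'Hôpital's rule the quotient is (-64*cos(4*y))/(12); substituting y = 0 gives -16/3.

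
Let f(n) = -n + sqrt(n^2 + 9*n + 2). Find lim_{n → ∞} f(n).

9/2

This has the form ∞ − ∞. Multiply and divide by the conjugate √(n^2 + 9*n + 2) + n.
That gives (9n + 2) / (√(n^2 + 9*n + 2) + n).
Divide numerator and denominator by n: the limit is 9/(2·1) = 9/2.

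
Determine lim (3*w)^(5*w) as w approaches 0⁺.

Base → 0⁺ and exponent → 0⁺: a 0^0 form.
Take logs: 5w·ln(3w). This is 0·(−∞); rewriting as ln(3w)/(1/(5w)) and applying L'Hôpital gives 0.
Hence the limit is e^0 = 1.

1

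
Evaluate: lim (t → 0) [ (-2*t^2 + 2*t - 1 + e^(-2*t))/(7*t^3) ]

Direct substitution gives 0/0.
Apply L'Hôpital: lim (-4*t + 2 - 2*e^(-2*t))/(21*t^2), still 0/0.
Apply L'Hôpital: lim (-4 + 4*e^(-2*t))/(42*t), still 0/0.
After 3 applications of L'Hôpital's rule the quotient is (-8*e^(-2*t))/(42); substituting t = 0 gives -4/21.

-4/21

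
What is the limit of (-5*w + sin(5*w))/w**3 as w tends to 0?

Direct substitution gives 0/0.
Apply L'Hôpital: lim (5*cos(5*w) - 5)/(3*w^2), still 0/0.
Apply L'Hôpital: lim (-25*sin(5*w))/(6*w), still 0/0.
After 3 applications of L'Hôpital's rule the quotient is (-125*cos(5*w))/(6); substituting w = 0 gives -125/6.

-125/6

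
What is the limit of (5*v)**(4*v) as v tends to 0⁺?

Base → 0⁺ and exponent → 0⁺: a 0^0 form.
Take logs: 4v·ln(5v). This is 0·(−∞); rewriting as ln(5v)/(1/(4v)) and applying L'Hôpital gives 0.
Hence the limit is e^0 = 1.

1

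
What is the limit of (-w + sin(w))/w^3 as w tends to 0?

-1/6

Direct substitution gives 0/0.
Apply L'Hôpital: lim (cos(w) - 1)/(3*w^2), still 0/0.
Apply L'Hôpital: lim (-sin(w))/(6*w), still 0/0.
After 3 applications of L'Hôpital's rule the quotient is (-cos(w))/(6); substituting w = 0 gives -1/6.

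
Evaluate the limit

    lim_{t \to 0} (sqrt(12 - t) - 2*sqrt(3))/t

-√(3)/12

A 0/0 form; rationalise with √(12 - t) + √12. This collapses the numerator to -t, leaving -1/(√(12 - t) + √12) → -1/(2√12) = -√(3)/12.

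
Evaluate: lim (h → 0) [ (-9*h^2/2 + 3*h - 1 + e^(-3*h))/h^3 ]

-9/2

Direct substitution gives 0/0.
Apply L'Hôpital: lim (-9*h + 3 - 3*e^(-3*h))/(3*h^2), still 0/0.
Apply L'Hôpital: lim (-9 + 9*e^(-3*h))/(6*h), still 0/0.
After 3 applications of L'Hôpital's rule the quotient is (-27*e^(-3*h))/(6); substituting h = 0 gives -9/2.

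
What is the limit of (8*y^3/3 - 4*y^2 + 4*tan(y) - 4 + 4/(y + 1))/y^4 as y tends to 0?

Substitution gives 0/0; apply L'Hôpital's rule 4 times.
After differentiating numerator and denominator 4 times the quotient is (96*tan(y)^3/cos(y)^2 + 64*tan(y)/cos(y)^2 + 96/(y + 1)^5)/(24); at y = 0 this is 4.

4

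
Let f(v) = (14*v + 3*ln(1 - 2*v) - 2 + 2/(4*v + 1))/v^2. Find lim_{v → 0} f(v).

26

Substitution gives 0/0 (the numerator vanishes to order 2).
Expand each term to order v^2: the coefficient of v^2 in 2·1/(1 + 4v) is 32 and in 3·ln(1 - 2v) is -6.
Lower-order terms cancel with the polynomial part, so the numerator is (26)·v^2 + o(v^2), and the limit is (26)/(1) = 26.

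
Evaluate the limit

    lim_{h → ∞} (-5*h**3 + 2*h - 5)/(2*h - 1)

The numerator has higher degree (3 > 1); the quotient behaves like (-5/(2))·h^2 for large |h|.
As h → +∞ this diverges to -∞.

-∞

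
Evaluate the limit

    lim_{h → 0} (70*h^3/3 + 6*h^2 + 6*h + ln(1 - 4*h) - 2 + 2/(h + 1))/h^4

Substitution gives 0/0 (the numerator vanishes to order 4).
Expand each term to order h^4: the coefficient of h^4 in ln(1 - 4h) is -64 and in 2·1/(1 + h) is 2.
Lower-order terms cancel with the polynomial part, so the numerator is (-62)·h^4 + o(h^4), and the limit is (-62)/(1) = -62.

-62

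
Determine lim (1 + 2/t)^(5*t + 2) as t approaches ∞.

e^(10)

Let L be the limit and take ln: ln L = lim (5t + 2)·ln(1 + 2/t) = lim (5t + 2)·(2/t + O(1/t²)) = 10.
Hence L = e^(10).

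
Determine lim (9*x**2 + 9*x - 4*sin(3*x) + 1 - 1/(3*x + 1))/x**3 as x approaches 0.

Substitution gives 0/0; apply L'Hôpital's rule 3 times.
After differentiating numerator and denominator 3 times the quotient is (108*cos(3*x) + 162/(3*x + 1)^4)/(6); at x = 0 this is 45.

45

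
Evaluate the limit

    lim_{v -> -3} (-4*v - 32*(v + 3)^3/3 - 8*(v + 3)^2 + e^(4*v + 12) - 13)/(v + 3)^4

Direct substitution gives 0/0.
Apply L'Hôpital: lim (-16*v - 32*(v + 3)^2 + 4*e^(4*v + 12) - 52)/(4*(v + 3)^3), still 0/0.
Apply L'Hôpital: lim (-64*v + 16*e^(4*v + 12) - 208)/(12*(v + 3)^2), still 0/0.
Apply L'Hôpital: lim (64*e^(4*v + 12) - 64)/(24*v + 72), still 0/0.
After 4 applications of L'Hôpital's rule the quotient is (256*e^(4*v + 12))/(24); substituting v = -3 gives 32/3.

32/3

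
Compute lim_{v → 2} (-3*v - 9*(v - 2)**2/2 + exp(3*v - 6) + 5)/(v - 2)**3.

Direct substitution gives 0/0.
Apply L'Hôpital: lim (-9*v + 3*e^(3*v - 6) + 15)/(3*(v - 2)^2), still 0/0.
Apply L'Hôpital: lim (9*e^(3*v - 6) - 9)/(6*v - 12), still 0/0.
After 3 applications of L'Hôpital's rule the quotient is (27*e^(3*v - 6))/(6); substituting v = 2 gives 9/2.

9/2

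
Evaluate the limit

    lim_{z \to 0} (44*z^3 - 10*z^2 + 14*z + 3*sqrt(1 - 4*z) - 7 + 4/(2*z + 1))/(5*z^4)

Substitution gives 0/0; apply L'Hôpital's rule 4 times.
After differentiating numerator and denominator 4 times the quotient is (1536/(2*z + 1)^5 - 720/(1 - 4*z)^(7/2))/(120); at z = 0 this is 34/5.

34/5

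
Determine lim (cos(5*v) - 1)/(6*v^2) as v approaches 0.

-25/12

Direct substitution gives 0/0.
Apply L'Hôpital: lim (-5*sin(5*v))/(12*v), still 0/0.
After 2 applications of L'Hôpital's rule the quotient is (-25*cos(5*v))/(12); substituting v = 0 gives -25/12.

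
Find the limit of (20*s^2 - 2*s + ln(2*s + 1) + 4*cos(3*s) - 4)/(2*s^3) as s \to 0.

4/3

Substitution gives 0/0 (the numerator vanishes to order 3).
Expand each term to order s^3: the coefficient of s^3 in ln(1 + 2s) is 8/3 and in 4·cos(3s) is 0.
Lower-order terms cancel with the polynomial part, so the numerator is (8/3)·s^3 + o(s^3), and the limit is (8/3)/(2) = 4/3.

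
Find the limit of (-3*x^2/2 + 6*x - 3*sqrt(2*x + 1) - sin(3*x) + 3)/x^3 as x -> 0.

Substitution gives 0/0 (the numerator vanishes to order 3).
Expand each term to order x^3: the coefficient of x^3 in −sin(3x) is 9/2 and in -3·√(1 + 2x) is -3/2.
Lower-order terms cancel with the polynomial part, so the numerator is (3)·x^3 + o(x^3), and the limit is (3)/(1) = 3.

3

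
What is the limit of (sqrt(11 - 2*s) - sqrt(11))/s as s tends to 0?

-√(11)/11

A 0/0 form; rationalise with √(11 - 2s) + √11. This collapses the numerator to -2s, leaving -2/(√(11 - 2s) + √11) → -2/(2√11) = -√(11)/11.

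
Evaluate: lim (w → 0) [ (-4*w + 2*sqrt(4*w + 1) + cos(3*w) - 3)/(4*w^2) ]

-17/8

Substitution gives 0/0 (the numerator vanishes to order 2).
Expand each term to order w^2: the coefficient of w^2 in cos(3w) is -9/2 and in 2·√(1 + 4w) is -4.
Lower-order terms cancel with the polynomial part, so the numerator is (-17/2)·w^2 + o(w^2), and the limit is (-17/2)/(4) = -17/8.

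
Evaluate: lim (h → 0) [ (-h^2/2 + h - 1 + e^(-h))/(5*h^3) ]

Direct substitution gives 0/0.
Apply L'Hôpital: lim (-h + 1 - e^(-h))/(15*h^2), still 0/0.
Apply L'Hôpital: lim (-1 + e^(-h))/(30*h), still 0/0.
After 3 applications of L'Hôpital's rule the quotient is (-e^(-h))/(30); substituting h = 0 gives -1/30.

-1/30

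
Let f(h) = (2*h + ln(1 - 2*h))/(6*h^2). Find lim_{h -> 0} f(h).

Direct substitution gives 0/0.
Apply L'Hôpital: lim (2 - 2/(1 - 2*h))/(12*h), still 0/0.
After 2 applications of L'Hôpital's rule the quotient is (-4/(1 - 2*h)^2)/(12); substituting h = 0 gives -1/3.

-1/3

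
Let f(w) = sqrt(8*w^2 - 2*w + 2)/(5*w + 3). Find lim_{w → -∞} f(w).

For large |w|, √(8*w^2 - 2*w + 2) ≈ √8·|w| and the denominator ≈ 5w.
Since w → −∞, |w| = −w, giving −√8/(5) = -2*√(2)/5.

-2*√(2)/5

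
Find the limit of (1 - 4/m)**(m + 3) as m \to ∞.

e^(-4)

Let L be the limit and take ln: ln L = lim (m + 3)·ln(1 - 4/m) = lim (m + 3)·(-4/m + O(1/m²)) = -4.
Hence L = e^(-4).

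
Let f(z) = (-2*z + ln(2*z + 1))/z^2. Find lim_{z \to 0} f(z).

Direct substitution gives 0/0.
Apply L'Hôpital: lim (-2 + 2/(2*z + 1))/(2*z), still 0/0.
After 2 applications of L'Hôpital's rule the quotient is (-4/(2*z + 1)^2)/(2); substituting z = 0 gives -2.

-2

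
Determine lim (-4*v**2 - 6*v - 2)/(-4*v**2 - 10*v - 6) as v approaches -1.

Since v = -1 makes numerator and denominator zero, (v + 1) divides both.
Cancelling it gives (-4*v - 2)/(-4*v - 6); now plug in v = -1 to get -1.

-1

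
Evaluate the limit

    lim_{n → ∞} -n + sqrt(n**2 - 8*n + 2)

This has the form ∞ − ∞. Multiply and divide by the conjugate √(n^2 - 8*n + 2) + n.
That gives (-8n + 2) / (√(n^2 - 8*n + 2) + n).
Divide numerator and denominator by n: the limit is -8/(2·1) = -4.

-4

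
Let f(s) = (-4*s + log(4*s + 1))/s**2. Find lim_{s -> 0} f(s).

-8

Direct substitution gives 0/0.
Apply L'Hôpital: lim (-4 + 4/(4*s + 1))/(2*s), still 0/0.
After 2 applications of L'Hôpital's rule the quotient is (-16/(4*s + 1)^2)/(2); substituting s = 0 gives -8.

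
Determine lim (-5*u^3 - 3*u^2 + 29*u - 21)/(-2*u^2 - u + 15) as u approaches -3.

-8

Direct substitution gives 0/0, so factor. Both numerator and denominator have (u + 3) as a factor.
After cancelling, the expression reduces to (-5*u^2 + 12*u - 7)/(5 - 2*u).
Substituting u = -3 gives -8.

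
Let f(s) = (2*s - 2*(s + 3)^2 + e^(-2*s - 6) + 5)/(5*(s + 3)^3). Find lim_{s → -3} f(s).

-4/15

Direct substitution gives 0/0.
Apply L'Hôpital: lim (-4*s - 2*e^(-2*s - 6) - 10)/(15*(s + 3)^2), still 0/0.
Apply L'Hôpital: lim (4*e^(-2*s - 6) - 4)/(30*s + 90), still 0/0.
After 3 applications of L'Hôpital's rule the quotient is (-8*e^(-2*s - 6))/(30); substituting s = -3 gives -4/15.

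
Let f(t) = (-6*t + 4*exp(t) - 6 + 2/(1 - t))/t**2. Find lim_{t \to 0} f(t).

Substitution gives 0/0 (the numerator vanishes to order 2).
Expand each term to order t^2: the coefficient of t^2 in 2·1/(1 - t) is 2 and in 4·e^(t) is 2.
Lower-order terms cancel with the polynomial part, so the numerator is (4)·t^2 + o(t^2), and the limit is (4)/(1) = 4.

4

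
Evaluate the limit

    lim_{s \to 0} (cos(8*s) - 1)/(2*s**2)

Direct substitution gives 0/0.
Apply L'Hôpital: lim (-8*sin(8*s))/(4*s), still 0/0.
After 2 applications of L'Hôpital's rule the quotient is (-64*cos(8*s))/(4); substituting s = 0 gives -16.

-16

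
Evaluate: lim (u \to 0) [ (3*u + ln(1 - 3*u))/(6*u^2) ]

Direct substitution gives 0/0.
Apply L'Hôpital: lim (3 - 3/(1 - 3*u))/(12*u), still 0/0.
After 2 applications of L'Hôpital's rule the quotient is (-9/(1 - 3*u)^2)/(12); substituting u = 0 gives -3/4.

-3/4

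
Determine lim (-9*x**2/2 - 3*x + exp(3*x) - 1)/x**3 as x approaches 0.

9/2

Direct substitution gives 0/0.
Apply L'Hôpital: lim (-9*x + 3*e^(3*x) - 3)/(3*x^2), still 0/0.
Apply L'Hôpital: lim (9*e^(3*x) - 9)/(6*x), still 0/0.
After 3 applications of L'Hôpital's rule the quotient is (27*e^(3*x))/(6); substituting x = 0 gives 9/2.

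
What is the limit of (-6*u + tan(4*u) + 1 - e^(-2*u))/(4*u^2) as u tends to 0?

-1/2

Substitution gives 0/0 (the numerator vanishes to order 2).
Expand each term to order u^2: the coefficient of u^2 in −e^(-2u) is -2 and in tan(4u) is 0.
Lower-order terms cancel with the polynomial part, so the numerator is (-2)·u^2 + o(u^2), and the limit is (-2)/(4) = -1/2.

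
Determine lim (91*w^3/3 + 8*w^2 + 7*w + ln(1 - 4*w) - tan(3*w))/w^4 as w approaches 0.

Substitution gives 0/0 (the numerator vanishes to order 4).
Expand each term to order w^4: the coefficient of w^4 in ln(1 - 4w) is -64 and in −tan(3w) is 0.
Lower-order terms cancel with the polynomial part, so the numerator is (-64)·w^4 + o(w^4), and the limit is (-64)/(1) = -64.

-64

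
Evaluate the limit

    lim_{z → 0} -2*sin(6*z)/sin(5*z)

Substitution gives 0/0.
Divide numerator and denominator by z: sin(6z)/z → 6 and sin(5z)/z → 5, so the limit is -2·6/5 = -12/5.

-12/5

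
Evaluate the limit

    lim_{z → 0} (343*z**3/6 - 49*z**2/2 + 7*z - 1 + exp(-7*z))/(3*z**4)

2401/72

Direct substitution gives 0/0.
Apply L'Hôpital: lim (343*z^2/2 - 49*z + 7 - 7*e^(-7*z))/(12*z^3), still 0/0.
Apply L'Hôpital: lim (343*z - 49 + 49*e^(-7*z))/(36*z^2), still 0/0.
Apply L'Hôpital: lim (343 - 343*e^(-7*z))/(72*z), still 0/0.
After 4 applications of L'Hôpital's rule the quotient is (2401*e^(-7*z))/(72); substituting z = 0 gives 2401/72.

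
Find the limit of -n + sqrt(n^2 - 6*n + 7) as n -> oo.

An ∞ − ∞ form. Rationalising with the conjugate, the difference becomes (-6n + 7) / (√(n^2 - 6*n + 7) + n).
For large n the denominator behaves like 2·n, so the quotient tends to -6/2 = -3.

-3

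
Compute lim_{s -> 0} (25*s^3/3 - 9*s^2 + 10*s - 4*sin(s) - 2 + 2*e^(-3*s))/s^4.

Substitution gives 0/0; apply L'Hôpital's rule 4 times.
After differentiating numerator and denominator 4 times the quotient is (-4*sin(s) + 162*e^(-3*s))/(24); at s = 0 this is 27/4.

27/4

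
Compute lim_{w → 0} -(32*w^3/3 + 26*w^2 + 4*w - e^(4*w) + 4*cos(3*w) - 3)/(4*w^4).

Substitution gives 0/0; apply L'Hôpital's rule 4 times.
After differentiating numerator and denominator 4 times the quotient is (-256*e^(4*w) + 324*cos(3*w))/(-96); at w = 0 this is -17/24.

-17/24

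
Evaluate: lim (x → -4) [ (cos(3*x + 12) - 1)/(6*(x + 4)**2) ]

Direct substitution gives 0/0.
Apply L'Hôpital: lim (-3*sin(3*x + 12))/(12*x + 48), still 0/0.
After 2 applications of L'Hôpital's rule the quotient is (-9*cos(3*x + 12))/(12); substituting x = -4 gives -3/4.

-3/4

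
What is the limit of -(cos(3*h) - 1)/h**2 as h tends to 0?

9/2

Direct substitution gives 0/0.
Apply L'Hôpital: lim (-3*sin(3*h))/(-2*h), still 0/0.
After 2 applications of L'Hôpital's rule the quotient is (-9*cos(3*h))/(-2); substituting h = 0 gives 9/2.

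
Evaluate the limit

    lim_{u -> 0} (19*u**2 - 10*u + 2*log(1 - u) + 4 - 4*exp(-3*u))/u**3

Substitution gives 0/0 (the numerator vanishes to order 3).
Expand each term to order u^3: the coefficient of u^3 in -4·e^(-3u) is 18 and in 2·ln(1 - u) is -2/3.
Lower-order terms cancel with the polynomial part, so the numerator is (52/3)·u^3 + o(u^3), and the limit is (52/3)/(1) = 52/3.

52/3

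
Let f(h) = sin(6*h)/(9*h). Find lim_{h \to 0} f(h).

Substitution gives 0/0.
Write it as (6/9)·sin(6h)/(6h); since sin(u)/u → 1, the limit is 2/3.

2/3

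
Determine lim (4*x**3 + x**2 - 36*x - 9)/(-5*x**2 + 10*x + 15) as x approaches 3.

-39/10

At x = 3 both the top and bottom vanish — a removable singularity. Factoring out (x - 3) from each leaves (4*x^2 + 13*x + 3)/(-5*x - 5), which at x = 3 equals -39/10.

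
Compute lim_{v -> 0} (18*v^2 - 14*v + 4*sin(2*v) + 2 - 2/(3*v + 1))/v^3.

146/3

Substitution gives 0/0; apply L'Hôpital's rule 3 times.
After differentiating numerator and denominator 3 times the quotient is (-32*cos(2*v) + 324/(3*v + 1)^4)/(6); at v = 0 this is 146/3.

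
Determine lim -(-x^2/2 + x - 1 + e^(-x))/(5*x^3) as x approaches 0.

Direct substitution gives 0/0.
Apply L'Hôpital: lim (-x + 1 - e^(-x))/(-15*x^2), still 0/0.
Apply L'Hôpital: lim (-1 + e^(-x))/(-30*x), still 0/0.
After 3 applications of L'Hôpital's rule the quotient is (-e^(-x))/(-30); substituting x = 0 gives 1/30.

1/30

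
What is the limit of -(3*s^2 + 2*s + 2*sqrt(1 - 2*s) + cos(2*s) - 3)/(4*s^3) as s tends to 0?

1/4

Substitution gives 0/0 (the numerator vanishes to order 3).
Expand each term to order s^3: the coefficient of s^3 in cos(2s) is 0 and in 2·√(1 - 2s) is -1.
Lower-order terms cancel with the polynomial part, so the numerator is (-1)·s^3 + o(s^3), and the limit is (-1)/(-4) = 1/4.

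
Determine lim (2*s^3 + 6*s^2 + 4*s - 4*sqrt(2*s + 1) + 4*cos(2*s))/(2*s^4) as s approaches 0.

Substitution gives 0/0; apply L'Hôpital's rule 4 times.
After differentiating numerator and denominator 4 times the quotient is (64*cos(2*s) + 60/(2*s + 1)^(7/2))/(48); at s = 0 this is 31/12.

31/12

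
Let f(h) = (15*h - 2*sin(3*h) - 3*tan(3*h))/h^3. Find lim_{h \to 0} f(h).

-18

Substitution gives 0/0 (the numerator vanishes to order 3).
Expand each term to order h^3: the coefficient of h^3 in -2·sin(3h) is 9 and in -3·tan(3h) is -27.
Lower-order terms cancel with the polynomial part, so the numerator is (-18)·h^3 + o(h^3), and the limit is (-18)/(1) = -18.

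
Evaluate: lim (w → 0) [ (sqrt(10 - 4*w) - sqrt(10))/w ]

-√(10)/5

A 0/0 form; rationalise with √(10 - 4w) + √10. This collapses the numerator to -4w, leaving -4/(√(10 - 4w) + √10) → -4/(2√10) = -√(10)/5.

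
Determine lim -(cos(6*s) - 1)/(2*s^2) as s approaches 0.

9

Direct substitution gives 0/0.
Apply L'Hôpital: lim (-6*sin(6*s))/(-4*s), still 0/0.
After 2 applications of L'Hôpital's rule the quotient is (-36*cos(6*s))/(-4); substituting s = 0 gives 9.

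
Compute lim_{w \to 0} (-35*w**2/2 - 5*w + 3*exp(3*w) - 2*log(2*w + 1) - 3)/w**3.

49/6

Substitution gives 0/0; apply L'Hôpital's rule 3 times.
After differentiating numerator and denominator 3 times the quotient is (81*e^(3*w) - 32/(2*w + 1)^3)/(6); at w = 0 this is 49/6.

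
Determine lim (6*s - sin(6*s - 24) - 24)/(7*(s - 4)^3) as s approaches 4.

Direct substitution gives 0/0.
Apply L'Hôpital: lim (6 - 6*cos(6*s - 24))/(21*(s - 4)^2), still 0/0.
Apply L'Hôpital: lim (36*sin(6*s - 24))/(42*s - 168), still 0/0.
After 3 applications of L'Hôpital's rule the quotient is (216*cos(6*s - 24))/(42); substituting s = 4 gives 36/7.

36/7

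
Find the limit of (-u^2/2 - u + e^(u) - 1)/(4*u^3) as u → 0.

Direct substitution gives 0/0.
Apply L'Hôpital: lim (-u + e^(u) - 1)/(12*u^2), still 0/0.
Apply L'Hôpital: lim (e^(u) - 1)/(24*u), still 0/0.
After 3 applications of L'Hôpital's rule the quotient is (e^(u))/(24); substituting u = 0 gives 1/24.

1/24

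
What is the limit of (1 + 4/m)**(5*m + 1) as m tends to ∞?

e^(20)

Write it as [(1 + 4/m)^m]^(5) · (1 + 4/m)^(1). The bracketed term tends to e^(4) and the second factor to 1, so the limit is e^(20).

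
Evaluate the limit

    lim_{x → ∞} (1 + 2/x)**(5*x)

Write it as [(1 + 2/x)^x]^(5) · (1 + 2/x)^(0). The bracketed term tends to e^(2) and the second factor to 1, so the limit is e^(10).

e^(10)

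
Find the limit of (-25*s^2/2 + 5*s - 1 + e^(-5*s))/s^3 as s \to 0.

Direct substitution gives 0/0.
Apply L'Hôpital: lim (-25*s + 5 - 5*e^(-5*s))/(3*s^2), still 0/0.
Apply L'Hôpital: lim (-25 + 25*e^(-5*s))/(6*s), still 0/0.
After 3 applications of L'Hôpital's rule the quotient is (-125*e^(-5*s))/(6); substituting s = 0 gives -125/6.

-125/6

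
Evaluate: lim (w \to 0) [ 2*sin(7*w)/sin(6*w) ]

Substitution gives 0/0.
Divide numerator and denominator by w: sin(7w)/w → 7 and sin(6w)/w → 6, so the limit is 2·7/6 = 7/3.

7/3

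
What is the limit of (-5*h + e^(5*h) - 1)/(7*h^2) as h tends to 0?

Direct substitution gives 0/0.
Apply L'Hôpital: lim (5*e^(5*h) - 5)/(14*h), still 0/0.
After 2 applications of L'Hôpital's rule the quotient is (25*e^(5*h))/(14); substituting h = 0 gives 25/14.

25/14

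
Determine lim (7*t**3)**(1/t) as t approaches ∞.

1

Base → ∞ and exponent → 0: an ∞^0 form.
Take logs: (1/t)·ln(7·t^3) = (ln 7 + 3·ln t)/t → 0.
So the limit is e^0 = 1.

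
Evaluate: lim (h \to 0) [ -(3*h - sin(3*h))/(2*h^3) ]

Direct substitution gives 0/0.
Apply L'Hôpital: lim (3 - 3*cos(3*h))/(-6*h^2), still 0/0.
Apply L'Hôpital: lim (9*sin(3*h))/(-12*h), still 0/0.
After 3 applications of L'Hôpital's rule the quotient is (27*cos(3*h))/(-12); substituting h = 0 gives -9/4.

-9/4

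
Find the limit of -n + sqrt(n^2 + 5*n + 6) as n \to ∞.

5/2

This has the form ∞ − ∞. Multiply and divide by the conjugate √(n^2 + 5*n + 6) + n.
That gives (5n + 6) / (√(n^2 + 5*n + 6) + n).
Divide numerator and denominator by n: the limit is 5/(2·1) = 5/2.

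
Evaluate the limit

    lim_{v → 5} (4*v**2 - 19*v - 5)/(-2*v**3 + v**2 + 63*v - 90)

At v = 5 both the top and bottom vanish — a removable singularity. Factoring out (v - 5) from each leaves (4*v + 1)/(-2*v^2 - 9*v + 18), which at v = 5 equals -3/11.

-3/11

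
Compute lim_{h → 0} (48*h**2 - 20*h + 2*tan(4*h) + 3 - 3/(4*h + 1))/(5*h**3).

704/15

Substitution gives 0/0 (the numerator vanishes to order 3).
Expand each term to order h^3: the coefficient of h^3 in -3·1/(1 + 4h) is 192 and in 2·tan(4h) is 128/3.
Lower-order terms cancel with the polynomial part, so the numerator is (704/3)·h^3 + o(h^3), and the limit is (704/3)/(5) = 704/15.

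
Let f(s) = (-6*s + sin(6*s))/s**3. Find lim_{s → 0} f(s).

Direct substitution gives 0/0.
Apply L'Hôpital: lim (6*cos(6*s) - 6)/(3*s^2), still 0/0.
Apply L'Hôpital: lim (-36*sin(6*s))/(6*s), still 0/0.
After 3 applications of L'Hôpital's rule the quotient is (-216*cos(6*s))/(6); substituting s = 0 gives -36.

-36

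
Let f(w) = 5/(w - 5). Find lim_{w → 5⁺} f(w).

As w → 5⁺, (w - 5) → 0⁺, so (w - 5)^1 → 0⁺ and 5/(w - 5)^1 → ∞.

∞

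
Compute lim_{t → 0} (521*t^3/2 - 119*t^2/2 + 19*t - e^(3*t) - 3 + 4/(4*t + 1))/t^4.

8165/8

Substitution gives 0/0 (the numerator vanishes to order 4).
Expand each term to order t^4: the coefficient of t^4 in 4·1/(1 + 4t) is 1024 and in −e^(3t) is -27/8.
Lower-order terms cancel with the polynomial part, so the numerator is (8165/8)·t^4 + o(t^4), and the limit is (8165/8)/(1) = 8165/8.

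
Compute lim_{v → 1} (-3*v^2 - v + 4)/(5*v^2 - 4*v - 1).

-7/6

Since v = 1 makes numerator and denominator zero, (v - 1) divides both.
Cancelling it gives (-3*v - 4)/(5*v + 1); now plug in v = 1 to get -7/6.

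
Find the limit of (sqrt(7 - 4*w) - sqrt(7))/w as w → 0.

-2*√(7)/7

Substitution gives 0/0. Multiply numerator and denominator by the conjugate √(7 - 4w) + √7.
The numerator becomes (7 - 4w) − 7 = -4w, so the expression simplifies to -4/(√(7 - 4w) + √7).
Letting w → 0 gives -4/(2√7) = -2*√(7)/7.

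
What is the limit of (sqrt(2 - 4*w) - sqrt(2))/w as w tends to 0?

-√(2)

Substitution gives 0/0. Multiply numerator and denominator by the conjugate √(2 - 4w) + √2.
The numerator becomes (2 - 4w) − 2 = -4w, so the expression simplifies to -4/(√(2 - 4w) + √2).
Letting w → 0 gives -4/(2√2) = -√(2).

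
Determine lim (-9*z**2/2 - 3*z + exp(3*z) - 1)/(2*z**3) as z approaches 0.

Direct substitution gives 0/0.
Apply L'Hôpital: lim (-9*z + 3*e^(3*z) - 3)/(6*z^2), still 0/0.
Apply L'Hôpital: lim (9*e^(3*z) - 9)/(12*z), still 0/0.
After 3 applications of L'Hôpital's rule the quotient is (27*e^(3*z))/(12); substituting z = 0 gives 9/4.

9/4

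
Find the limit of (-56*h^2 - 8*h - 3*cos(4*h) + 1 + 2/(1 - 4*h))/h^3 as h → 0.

128

Substitution gives 0/0; apply L'Hôpital's rule 3 times.
After differentiating numerator and denominator 3 times the quotient is (-192*sin(4*h) + 768/(4*h - 1)^4)/(6); at h = 0 this is 128.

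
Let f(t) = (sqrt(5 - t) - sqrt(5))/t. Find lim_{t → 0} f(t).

-√(5)/10

Substitution gives 0/0. Multiply numerator and denominator by the conjugate √(5 - t) + √5.
The numerator becomes (5 - t) − 5 = -t, so the expression simplifies to -1/(√(5 - t) + √5).
Letting t → 0 gives -1/(2√5) = -√(5)/10.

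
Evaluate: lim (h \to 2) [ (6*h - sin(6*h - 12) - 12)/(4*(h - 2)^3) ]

Direct substitution gives 0/0.
Apply L'Hôpital: lim (6 - 6*cos(6*h - 12))/(12*(h - 2)^2), still 0/0.
Apply L'Hôpital: lim (36*sin(6*h - 12))/(24*h - 48), still 0/0.
After 3 applications of L'Hôpital's rule the quotient is (216*cos(6*h - 12))/(24); substituting h = 2 gives 9.

9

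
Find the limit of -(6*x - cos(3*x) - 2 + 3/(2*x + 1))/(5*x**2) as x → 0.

Substitution gives 0/0 (the numerator vanishes to order 2).
Expand each term to order x^2: the coefficient of x^2 in 3·1/(1 + 2x) is 12 and in −cos(3x) is 9/2.
Lower-order terms cancel with the polynomial part, so the numerator is (33/2)·x^2 + o(x^2), and the limit is (33/2)/(-5) = -33/10.

-33/10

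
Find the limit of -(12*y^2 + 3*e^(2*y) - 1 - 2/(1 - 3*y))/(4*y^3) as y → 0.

Substitution gives 0/0; apply L'Hôpital's rule 3 times.
After differentiating numerator and denominator 3 times the quotient is (24*e^(2*y) - 324/(3*y - 1)^4)/(-24); at y = 0 this is 25/2.

25/2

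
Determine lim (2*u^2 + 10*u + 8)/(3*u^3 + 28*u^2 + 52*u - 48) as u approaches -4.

3/14

At u = -4 both the top and bottom vanish — a removable singularity. Factoring out (u + 4) from each leaves (2*u + 2)/(3*u^2 + 16*u - 12), which at u = -4 equals 3/14.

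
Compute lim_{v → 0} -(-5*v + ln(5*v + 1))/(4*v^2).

25/8

Direct substitution gives 0/0.
Apply L'Hôpital: lim (-5 + 5/(5*v + 1))/(-8*v), still 0/0.
After 2 applications of L'Hôpital's rule the quotient is (-25/(5*v + 1)^2)/(-8); substituting v = 0 gives 25/8.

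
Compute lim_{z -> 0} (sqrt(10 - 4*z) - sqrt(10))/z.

-√(10)/5

A 0/0 form; rationalise with √(10 - 4z) + √10. This collapses the numerator to -4z, leaving -4/(√(10 - 4z) + √10) → -4/(2√10) = -√(10)/5.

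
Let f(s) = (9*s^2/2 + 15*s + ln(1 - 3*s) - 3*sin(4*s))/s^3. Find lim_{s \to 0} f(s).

23

Substitution gives 0/0; apply L'Hôpital's rule 3 times.
After differentiating numerator and denominator 3 times the quotient is (192*cos(4*s) + 54/(3*s - 1)^3)/(6); at s = 0 this is 23.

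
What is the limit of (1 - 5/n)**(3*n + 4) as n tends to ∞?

Let L be the limit and take ln: ln L = lim (3n + 4)·ln(1 - 5/n) = lim (3n + 4)·(-5/n + O(1/n²)) = -15.
Hence L = e^(-15).

e^(-15)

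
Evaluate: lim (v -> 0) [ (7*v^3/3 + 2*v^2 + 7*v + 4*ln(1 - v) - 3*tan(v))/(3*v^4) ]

Substitution gives 0/0 (the numerator vanishes to order 4).
Expand each term to order v^4: the coefficient of v^4 in -3·tan(v) is 0 and in 4·ln(1 - v) is -1.
Lower-order terms cancel with the polynomial part, so the numerator is (-1)·v^4 + o(v^4), and the limit is (-1)/(3) = -1/3.

-1/3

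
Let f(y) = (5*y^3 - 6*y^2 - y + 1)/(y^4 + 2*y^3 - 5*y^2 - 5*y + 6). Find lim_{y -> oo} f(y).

The denominator has degree 4 and the numerator degree 3. Dividing numerator and denominator by y^4 sends every term to 0 except the leading denominator term, so the limit is 0.

0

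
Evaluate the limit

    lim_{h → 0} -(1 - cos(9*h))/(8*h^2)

Substitution gives 0/0.
Use (1 − cos u)/u² → 1/2 with u = 9h: the limit is 9²/(2·(-8)) = -81/16.

-81/16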